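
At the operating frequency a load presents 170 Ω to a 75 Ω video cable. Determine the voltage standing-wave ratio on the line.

VSWR ≈ 2.27

Γ = (170 − 75)/(170 + 75) = 0.388
VSWR = (1 + 0.388)/(1 − 0.388)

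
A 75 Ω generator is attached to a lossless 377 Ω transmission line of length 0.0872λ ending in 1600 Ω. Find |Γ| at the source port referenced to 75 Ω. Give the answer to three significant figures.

βl = 2π × 0.0872 = 31.4°
tan(βl) = 0.61
Z_in = Z_0·(Z_L + jZ_0·tanβl)/(Z_0 + jZ_L·tanβl) = 285 − j508 Ω
Γ_s = (Z_in − Z_s)/(Z_in + Z_s) = (210 − j508)/(360 − j508), |Γ_s| = 0.883

|Γ| ≈ 0.883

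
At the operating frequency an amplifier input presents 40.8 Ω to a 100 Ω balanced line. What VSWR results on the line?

VSWR ≈ 2.45

Γ = (40.8 − 100)/(40.8 + 100) = -0.42
VSWR = (1 + 0.42)/(1 − 0.42)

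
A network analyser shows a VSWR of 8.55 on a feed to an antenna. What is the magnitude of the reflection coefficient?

|Γ| ≈ 0.791

|Γ| = (S − 1)/(S + 1) = (8.55 − 1)/(8.55 + 1) = 7.55/9.55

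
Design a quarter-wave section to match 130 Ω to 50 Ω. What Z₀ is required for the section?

Z_qwt ≈ 80.6 Ω

Z_qwt = √(Z_0·R_L) = √(50 × 130) = √6500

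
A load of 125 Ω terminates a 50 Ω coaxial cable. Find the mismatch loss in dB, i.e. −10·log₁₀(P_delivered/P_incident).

Γ = (125 − 50)/(125 + 50) = 0.429
|Γ|² = 0.184, so P_del/P_inc = 1 − |Γ|² = 0.816
ML = −10·log₁₀(1 − |Γ|²)

mismatch loss ≈ 0.881 dB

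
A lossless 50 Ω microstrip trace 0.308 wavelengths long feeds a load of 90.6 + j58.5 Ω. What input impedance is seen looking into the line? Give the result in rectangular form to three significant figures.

βl = 2π × 0.308 = 111°
tan(βl) = tan(111°) = -2.62
Z_in = Z_0·(Z_L + jZ_0·tanβl)/(Z_0 + jZ_L·tanβl)
     = 50·(90.6 − j72.6)/(203 − j238)

Z_in ≈ 18.2 + j3.46 Ω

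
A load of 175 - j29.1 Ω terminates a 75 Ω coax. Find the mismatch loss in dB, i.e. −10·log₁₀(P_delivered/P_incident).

Γ = (100 − j29.1)/(250 − j29.1), |Γ| = 0.414
|Γ|² = 0.171, so P_del/P_inc = 1 − |Γ|² = 0.829
ML = −10·log₁₀(1 − |Γ|²)

mismatch loss ≈ 0.816 dB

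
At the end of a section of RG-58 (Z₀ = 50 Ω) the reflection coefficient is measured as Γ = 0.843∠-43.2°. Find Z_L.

Z_L = Z_0·(1 + Γ)/(1 − Γ) = 50·(1.61 − j0.577)/(0.385 + j0.577)

Z_L ≈ 30 − j120 Ω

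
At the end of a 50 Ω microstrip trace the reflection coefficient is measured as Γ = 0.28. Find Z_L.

Z_L = Z_0·(1 + Γ)/(1 − Γ) = 50·(1.28)/(0.72)

Z_L ≈ 88.9 Ω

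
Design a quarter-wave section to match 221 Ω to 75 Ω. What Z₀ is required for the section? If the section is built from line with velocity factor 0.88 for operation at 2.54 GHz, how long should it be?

Z_qwt ≈ 129 Ω; length ≈ 2.6 cm

Z_qwt = √(Z_0·R_L) = √(75 × 221) = √16580
λ = 0.88·c/f = 0.104 m, so l = λ/4 = 0.026 m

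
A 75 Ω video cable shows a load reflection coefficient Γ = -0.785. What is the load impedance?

Z_L ≈ 9.03 Ω

Z_L = Z_0·(1 + Γ)/(1 − Γ) = 75·(0.215)/(1.79)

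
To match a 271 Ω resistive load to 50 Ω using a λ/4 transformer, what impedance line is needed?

Z_qwt ≈ 116 Ω

Z_qwt = √(Z_0·R_L) = √(50 × 271) = √13550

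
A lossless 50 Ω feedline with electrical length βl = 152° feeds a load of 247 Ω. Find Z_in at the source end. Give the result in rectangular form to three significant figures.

tan(βl) = tan(152°) = -0.532
Z_in = Z_0·(Z_L + jZ_0·tanβl)/(Z_0 + jZ_L·tanβl)
     = 50·(247 − j26.6)/(50 − j131)

Z_in ≈ 40.1 + j78.8 Ω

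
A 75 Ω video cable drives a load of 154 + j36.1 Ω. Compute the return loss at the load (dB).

RL ≈ 8.53 dB

Γ = (79 + j36.1)/(229 + j36.1), |Γ| = 0.375
RL = −20·log₁₀|Γ| = −20·log₁₀(0.375)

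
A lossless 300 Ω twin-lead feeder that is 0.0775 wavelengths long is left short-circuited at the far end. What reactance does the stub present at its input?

X_in ≈ 159 Ω (inductive)

βl = 2π × 0.0775 = 27.9°
tan(βl) = 0.529
For a short-circuited stub, Z_in = jZ_0·tan(βl)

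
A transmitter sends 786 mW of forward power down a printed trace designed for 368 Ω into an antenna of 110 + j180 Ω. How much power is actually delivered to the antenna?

|Γ| = |(-258 + j180)/(478 + j180)| = 0.616
|Γ|² = 0.379
P_refl = |Γ|²·P_inc = 298 mW, P_del = (1 − |Γ|²)·P_inc = 488 mW

P_delivered ≈ 488 mW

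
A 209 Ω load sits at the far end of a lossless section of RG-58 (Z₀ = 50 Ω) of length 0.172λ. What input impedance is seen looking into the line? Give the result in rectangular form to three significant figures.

Z_in ≈ 15.1 − j24.7 Ω

βl = 2π × 0.172 = 61.9°
tan(βl) = tan(61.9°) = 1.87
Z_in = Z_0·(Z_L + jZ_0·tanβl)/(Z_0 + jZ_L·tanβl)
     = 50·(209 + j93.7)/(50 + j392)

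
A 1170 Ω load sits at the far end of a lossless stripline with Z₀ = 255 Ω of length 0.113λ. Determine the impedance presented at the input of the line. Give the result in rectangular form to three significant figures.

Z_in ≈ 123 − j266 Ω

βl = 2π × 0.113 = 40.7°
tan(βl) = tan(40.7°) = 0.86
Z_in = Z_0·(Z_L + jZ_0·tanβl)/(Z_0 + jZ_L·tanβl)
     = 255·(1170 + j219)/(255 + j1010)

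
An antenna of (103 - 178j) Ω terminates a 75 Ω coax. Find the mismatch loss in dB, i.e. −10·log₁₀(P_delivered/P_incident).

Γ = (28 − j178)/(178 − j178), |Γ| = 0.716
|Γ|² = 0.512, so P_del/P_inc = 1 − |Γ|² = 0.488
ML = −10·log₁₀(1 − |Γ|²)

mismatch loss ≈ 3.12 dB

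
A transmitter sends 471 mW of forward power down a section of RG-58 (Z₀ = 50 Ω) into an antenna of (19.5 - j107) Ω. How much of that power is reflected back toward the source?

P_reflected ≈ 358 mW

|Γ| = |(-30.5 − j107)/(69.5 − j107)| = 0.872
|Γ|² = 0.76
P_refl = |Γ|²·P_inc = 358 mW, P_del = (1 − |Γ|²)·P_inc = 113 mW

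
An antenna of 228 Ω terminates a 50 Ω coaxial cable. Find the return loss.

RL ≈ 3.87 dB

Γ = (228 − 50)/(228 + 50) = 0.64
RL = −20·log₁₀|Γ| = −20·log₁₀(0.64)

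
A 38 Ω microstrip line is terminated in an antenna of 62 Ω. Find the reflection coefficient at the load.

Γ = 0.24

Γ = (Z_L − Z_0)/(Z_L + Z_0) = (62 − 38)/(62 + 38) = 24/100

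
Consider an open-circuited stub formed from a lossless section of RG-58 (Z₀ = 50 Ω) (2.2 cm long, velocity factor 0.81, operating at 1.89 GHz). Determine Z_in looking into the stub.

Z_in ≈ −j27 Ω

λ = v/f = 0.81·c / 1.89 GHz = 0.129 m
βl = 2π·l/λ = 2π × 0.171 = 61.6°
tan(βl) = 1.85
For an open-circuited stub, Z_in = −jZ_0·cot(βl) = −jZ_0/tan(βl)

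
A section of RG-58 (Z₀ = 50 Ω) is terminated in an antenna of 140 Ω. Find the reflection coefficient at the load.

Γ = 0.474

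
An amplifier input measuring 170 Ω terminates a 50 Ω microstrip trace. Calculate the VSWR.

VSWR ≈ 3.4

For a purely resistive load, VSWR = R_L/Z_0 or Z_0/R_L (whichever > 1) = 170/50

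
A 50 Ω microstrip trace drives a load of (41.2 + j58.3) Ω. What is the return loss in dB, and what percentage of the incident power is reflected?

RL ≈ 5.28 dB; 29.7% of incident power reflected

Γ = (-8.8 + j58.3)/(91.2 + j58.3), |Γ| = 0.545
RL = −20·log₁₀(0.545) = 5.28 dB
P_refl/P_inc = |Γ|² = 0.297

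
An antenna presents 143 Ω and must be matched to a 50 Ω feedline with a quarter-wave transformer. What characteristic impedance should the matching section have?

Z_qwt ≈ 84.6 Ω

Z_qwt = √(Z_0·R_L) = √(50 × 143) = √7150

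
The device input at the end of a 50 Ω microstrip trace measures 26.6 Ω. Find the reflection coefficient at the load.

Γ = (Z_L − Z_0)/(Z_L + Z_0) = (26.6 − 50)/(26.6 + 50) = -23.4/76.6

Γ = -0.305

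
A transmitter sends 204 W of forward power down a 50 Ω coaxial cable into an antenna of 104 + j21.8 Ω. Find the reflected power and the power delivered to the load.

P_reflected ≈ 28.6 W; P_delivered ≈ 175 W

|Γ| = |(54 + j21.8)/(154 + j21.8)| = 0.374
|Γ|² = 0.14
P_refl = |Γ|²·P_inc = 28.6 W, P_del = (1 − |Γ|²)·P_inc = 175 W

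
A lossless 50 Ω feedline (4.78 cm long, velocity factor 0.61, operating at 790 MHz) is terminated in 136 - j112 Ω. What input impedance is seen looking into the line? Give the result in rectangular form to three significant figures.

Z_in ≈ 10.7 − j4.18 Ω

λ = v/f = 0.61·c / 790 MHz = 0.232 m
βl = 2π·l/λ = 2π × 0.206 = 74.3°
tan(βl) = tan(74.3°) = 3.55
Z_in = Z_0·(Z_L + jZ_0·tanβl)/(Z_0 + jZ_L·tanβl)
     = 50·(136 + j65.7)/(448 + j483)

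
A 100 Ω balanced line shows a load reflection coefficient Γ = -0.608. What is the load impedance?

Z_L ≈ 24.4 Ω

Z_L = Z_0·(1 + Γ)/(1 − Γ) = 100·(0.392)/(1.61)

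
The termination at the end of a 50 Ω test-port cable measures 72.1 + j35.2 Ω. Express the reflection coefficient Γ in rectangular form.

Γ ≈ 0.244 + j0.218

Γ = (Z_L − Z_0)/(Z_L + Z_0) = (22.1 + j35.2)/(122.1 + j35.2)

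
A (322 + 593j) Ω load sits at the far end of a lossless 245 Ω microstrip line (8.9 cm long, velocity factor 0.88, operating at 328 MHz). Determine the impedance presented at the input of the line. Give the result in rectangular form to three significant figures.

λ = v/f = 0.88·c / 328 MHz = 0.805 m
βl = 2π·l/λ = 2π × 0.111 = 39.8°
tan(βl) = tan(39.8°) = 0.833
Z_in = Z_0·(Z_L + jZ_0·tanβl)/(Z_0 + jZ_L·tanβl)
     = 245·(322 + j797)/(-249 + j268)

Z_in ≈ 244 − j521 Ω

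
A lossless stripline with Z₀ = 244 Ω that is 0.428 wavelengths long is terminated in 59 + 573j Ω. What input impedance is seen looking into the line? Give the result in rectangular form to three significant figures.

Z_in ≈ 15.9 + j213 Ω

βl = 2π × 0.428 = 154°
tan(βl) = tan(154°) = -0.486
Z_in = Z_0·(Z_L + jZ_0·tanβl)/(Z_0 + jZ_L·tanβl)
     = 244·(59 + j454)/(522 − j28.7)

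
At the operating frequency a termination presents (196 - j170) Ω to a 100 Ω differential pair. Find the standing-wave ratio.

VSWR ≈ 3.67

Γ = (Z_L − Z_0)/(Z_L + Z_0) = (96 − j170)/(296 − j170)
|Γ| = 195/341 = 0.572
VSWR = (1 + |Γ|)/(1 − |Γ|) = 1.57/0.428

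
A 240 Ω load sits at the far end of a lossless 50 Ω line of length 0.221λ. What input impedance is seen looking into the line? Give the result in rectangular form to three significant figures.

Z_in ≈ 10.8 − j8.8 Ω

βl = 2π × 0.221 = 79.6°
tan(βl) = tan(79.6°) = 5.43
Z_in = Z_0·(Z_L + jZ_0·tanβl)/(Z_0 + jZ_L·tanβl)
     = 50·(240 + j271)/(50 + j1300)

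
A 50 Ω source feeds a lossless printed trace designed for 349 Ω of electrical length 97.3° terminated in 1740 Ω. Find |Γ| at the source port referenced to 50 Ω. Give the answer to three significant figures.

tan(βl) = -7.81
Z_in = Z_0·(Z_L + jZ_0·tanβl)/(Z_0 + jZ_L·tanβl) = 71.1 + j42.9 Ω
Γ_s = (Z_in − Z_s)/(Z_in + Z_s) = (21.1 + j42.9)/(121 + j42.9), |Γ_s| = 0.372

|Γ| ≈ 0.372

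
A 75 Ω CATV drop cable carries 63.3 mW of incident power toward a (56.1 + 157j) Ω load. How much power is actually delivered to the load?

|Γ| = |(-18.9 + j157)/(131.1 + j157)| = 0.773
|Γ|² = 0.598
P_refl = |Γ|²·P_inc = 37.8 mW, P_del = (1 − |Γ|²)·P_inc = 25.5 mW

P_delivered ≈ 25.5 mW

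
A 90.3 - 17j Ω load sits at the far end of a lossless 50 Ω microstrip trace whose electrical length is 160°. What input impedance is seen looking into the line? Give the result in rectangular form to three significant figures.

Z_in ≈ 85.2 + j23.8 Ω

tan(βl) = tan(160°) = -0.364
Z_in = Z_0·(Z_L + jZ_0·tanβl)/(Z_0 + jZ_L·tanβl)
     = 50·(90.3 − j35.2)/(43.8 − j32.9)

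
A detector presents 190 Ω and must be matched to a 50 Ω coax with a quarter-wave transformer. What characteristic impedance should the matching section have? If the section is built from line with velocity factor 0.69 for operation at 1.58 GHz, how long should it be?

Z_qwt = √(Z_0·R_L) = √(50 × 190) = √9500
λ = 0.69·c/f = 0.131 m, so l = λ/4 = 0.0328 m

Z_qwt ≈ 97.5 Ω; length ≈ 3.28 cm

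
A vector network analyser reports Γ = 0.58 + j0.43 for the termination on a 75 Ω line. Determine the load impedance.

Z_L ≈ 99.4 + j179 Ω

Z_L = Z_0·(1 + Γ)/(1 − Γ) = 75·(1.58 + j0.43)/(0.42 − j0.43)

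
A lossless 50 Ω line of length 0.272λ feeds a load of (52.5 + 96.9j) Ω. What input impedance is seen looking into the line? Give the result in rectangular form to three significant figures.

Z_in ≈ 9.88 − j12.6 Ω

βl = 2π × 0.272 = 97.9°
tan(βl) = tan(97.9°) = -7.19
Z_in = Z_0·(Z_L + jZ_0·tanβl)/(Z_0 + jZ_L·tanβl)
     = 50·(52.5 − j263)/(747 − j377)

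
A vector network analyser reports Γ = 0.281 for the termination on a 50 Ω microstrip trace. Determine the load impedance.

Z_L = Z_0·(1 + Γ)/(1 − Γ) = 50·(1.28)/(0.719)

Z_L ≈ 89.1 Ω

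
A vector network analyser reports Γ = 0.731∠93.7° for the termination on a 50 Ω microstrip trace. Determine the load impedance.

Z_L = Z_0·(1 + Γ)/(1 − Γ) = 50·(0.953 + j0.729)/(1.05 − j0.729)

Z_L ≈ 14.3 + j44.8 Ω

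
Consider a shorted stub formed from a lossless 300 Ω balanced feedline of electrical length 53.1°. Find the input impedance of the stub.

tan(βl) = 1.33
For a shorted stub, Z_in = jZ_0·tan(βl)

Z_in ≈ +j400 Ω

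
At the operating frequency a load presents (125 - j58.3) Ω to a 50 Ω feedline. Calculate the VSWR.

VSWR ≈ 3.12

Γ = (Z_L − Z_0)/(Z_L + Z_0) = (75 − j58.3)/(175 − j58.3)
|Γ| = 95/184 = 0.515
VSWR = (1 + |Γ|)/(1 − |Γ|) = 1.51/0.485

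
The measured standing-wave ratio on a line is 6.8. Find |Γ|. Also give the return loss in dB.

|Γ| ≈ 0.744; return loss ≈ 2.57 dB

|Γ| = (S − 1)/(S + 1) = (6.8 − 1)/(6.8 + 1) = 5.8/7.8
RL = −20·log₁₀|Γ| = −20·log₁₀(0.744)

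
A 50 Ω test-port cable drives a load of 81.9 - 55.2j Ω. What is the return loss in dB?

RL ≈ 7.02 dB

Γ = (31.9 − j55.2)/(131.9 − j55.2), |Γ| = 0.446
RL = −20·log₁₀|Γ| = −20·log₁₀(0.446)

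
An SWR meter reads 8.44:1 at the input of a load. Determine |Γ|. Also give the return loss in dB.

|Γ| = (S − 1)/(S + 1) = (8.44 − 1)/(8.44 + 1) = 7.44/9.44
RL = −20·log₁₀|Γ| = −20·log₁₀(0.788)

|Γ| ≈ 0.788; return loss ≈ 2.07 dB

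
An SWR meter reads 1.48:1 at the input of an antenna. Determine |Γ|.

|Γ| = (S − 1)/(S + 1) = (1.48 − 1)/(1.48 + 1) = 0.48/2.48

|Γ| ≈ 0.194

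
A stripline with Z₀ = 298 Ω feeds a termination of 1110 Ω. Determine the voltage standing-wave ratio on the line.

Γ = (1110 − 298)/(1110 + 298) = 0.577
VSWR = (1 + 0.577)/(1 − 0.577)

VSWR ≈ 3.72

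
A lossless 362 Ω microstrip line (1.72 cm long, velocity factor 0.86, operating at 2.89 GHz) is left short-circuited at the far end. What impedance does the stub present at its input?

Z_in ≈ +j961 Ω

λ = v/f = 0.86·c / 2.89 GHz = 0.0893 m
βl = 2π·l/λ = 2π × 0.193 = 69.4°
tan(βl) = 2.65
For a short-circuited stub, Z_in = jZ_0·tan(βl)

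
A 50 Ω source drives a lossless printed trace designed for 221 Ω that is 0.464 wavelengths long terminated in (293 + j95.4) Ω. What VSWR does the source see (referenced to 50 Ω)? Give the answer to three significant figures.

VSWR ≈ 5.73

βl = 2π × 0.464 = 167°
tan(βl) = -0.23
Z_in = Z_0·(Z_L + jZ_0·tanβl)/(Z_0 + jZ_L·tanβl) = 237 + j106 Ω
Γ_s = (Z_in − Z_s)/(Z_in + Z_s) = (187 + j106)/(287 + j106), |Γ_s| = 0.703
VSWR = (1 + |Γ_s|)/(1 − |Γ_s|)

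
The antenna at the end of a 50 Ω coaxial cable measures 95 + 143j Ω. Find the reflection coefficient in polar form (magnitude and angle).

Γ = (Z_L − Z_0)/(Z_L + Z_0) = (45 + j143)/(145 + j143)
|Γ| = 150/204 = 0.736

Γ ≈ 0.736 ∠ 27.9°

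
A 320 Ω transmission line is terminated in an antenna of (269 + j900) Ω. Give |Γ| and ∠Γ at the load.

Γ ≈ 0.838 ∠ 36.4°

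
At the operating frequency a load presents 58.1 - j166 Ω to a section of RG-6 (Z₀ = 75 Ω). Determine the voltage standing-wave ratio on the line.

Γ = (Z_L − Z_0)/(Z_L + Z_0) = (-16.9 − j166)/(133.1 − j166)
|Γ| = 167/213 = 0.784
VSWR = (1 + |Γ|)/(1 − |Γ|) = 1.78/0.216

VSWR ≈ 8.27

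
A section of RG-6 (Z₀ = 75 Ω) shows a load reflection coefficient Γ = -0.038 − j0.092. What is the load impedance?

Z_L = Z_0·(1 + Γ)/(1 − Γ) = 75·(0.962 − j0.092)/(1.04 + j0.092)

Z_L ≈ 68.4 − j12.7 Ω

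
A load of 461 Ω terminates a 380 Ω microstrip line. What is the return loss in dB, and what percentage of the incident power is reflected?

RL ≈ 20.3 dB; 0.928% of incident power reflected

Γ = (461 − 380)/(461 + 380) = 0.0963
RL = −20·log₁₀(0.0963) = 20.3 dB
P_refl/P_inc = |Γ|² = 0.00928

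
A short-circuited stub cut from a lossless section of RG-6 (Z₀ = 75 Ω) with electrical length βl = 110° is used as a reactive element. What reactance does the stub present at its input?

X_in ≈ -206 Ω (capacitive)

tan(βl) = -2.75
For a short-circuited stub, Z_in = jZ_0·tan(βl)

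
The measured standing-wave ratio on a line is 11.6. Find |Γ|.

|Γ| ≈ 0.841

|Γ| = (S − 1)/(S + 1) = (11.6 − 1)/(11.6 + 1) = 10.6/12.6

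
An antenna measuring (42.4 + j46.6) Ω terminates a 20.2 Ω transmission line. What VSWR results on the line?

VSWR ≈ 4.91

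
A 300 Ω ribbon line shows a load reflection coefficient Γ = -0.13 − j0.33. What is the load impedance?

Z_L ≈ 189 − j143 Ω

Z_L = Z_0·(1 + Γ)/(1 − Γ) = 300·(0.87 − j0.33)/(1.13 + j0.33)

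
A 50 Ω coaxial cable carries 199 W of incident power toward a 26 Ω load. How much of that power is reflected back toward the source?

Γ = (26 − 50)/(26 + 50) = -0.316
|Γ|² = 0.0997
P_refl = |Γ|²·P_inc = 19.8 W, P_del = (1 − |Γ|²)·P_inc = 179 W

P_reflected ≈ 19.8 W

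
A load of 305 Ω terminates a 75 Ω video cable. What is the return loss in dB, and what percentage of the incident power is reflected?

Γ = (305 − 75)/(305 + 75) = 0.605
RL = −20·log₁₀(0.605) = 4.36 dB
P_refl/P_inc = |Γ|² = 0.366

RL ≈ 4.36 dB; 36.6% of incident power reflected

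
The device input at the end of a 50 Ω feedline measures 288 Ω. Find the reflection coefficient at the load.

Γ = (Z_L − Z_0)/(Z_L + Z_0) = (288 − 50)/(288 + 50) = 238/338

Γ = 0.704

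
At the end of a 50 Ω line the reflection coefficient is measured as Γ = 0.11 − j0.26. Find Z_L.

Z_L = Z_0·(1 + Γ)/(1 − Γ) = 50·(1.11 − j0.26)/(0.89 + j0.26)

Z_L ≈ 53.5 − j30.2 Ω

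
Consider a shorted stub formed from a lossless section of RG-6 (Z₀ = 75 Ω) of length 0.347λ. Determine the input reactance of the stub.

βl = 2π × 0.347 = 125°
tan(βl) = -1.43
For a shorted stub, Z_in = jZ_0·tan(βl)

X_in ≈ -107 Ω (capacitive)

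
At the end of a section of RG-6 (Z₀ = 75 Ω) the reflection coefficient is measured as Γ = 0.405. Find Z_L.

Z_L ≈ 177 Ω

Z_L = Z_0·(1 + Γ)/(1 − Γ) = 75·(1.41)/(0.595)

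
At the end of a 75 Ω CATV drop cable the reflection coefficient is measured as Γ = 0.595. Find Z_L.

Z_L ≈ 295 Ω

Z_L = Z_0·(1 + Γ)/(1 − Γ) = 75·(1.59)/(0.405)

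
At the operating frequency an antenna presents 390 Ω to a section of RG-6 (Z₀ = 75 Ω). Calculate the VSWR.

For a purely resistive load, VSWR = R_L/Z_0 or Z_0/R_L (whichever > 1) = 390/75

VSWR ≈ 5.2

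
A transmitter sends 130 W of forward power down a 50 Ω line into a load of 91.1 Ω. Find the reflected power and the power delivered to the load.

Γ = (91.1 − 50)/(91.1 + 50) = 0.291
|Γ|² = 0.0848
P_refl = |Γ|²·P_inc = 11 W, P_del = (1 − |Γ|²)·P_inc = 119 W

P_reflected ≈ 11 W; P_delivered ≈ 119 W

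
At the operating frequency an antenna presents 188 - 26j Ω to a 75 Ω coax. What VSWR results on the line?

Γ = (Z_L − Z_0)/(Z_L + Z_0) = (113 − j26)/(263 − j26)
|Γ| = 116/264 = 0.439
VSWR = (1 + |Γ|)/(1 − |Γ|) = 1.44/0.561

VSWR ≈ 2.56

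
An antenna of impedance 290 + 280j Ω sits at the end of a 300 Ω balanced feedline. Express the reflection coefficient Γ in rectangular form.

Γ ≈ 0.17 + j0.394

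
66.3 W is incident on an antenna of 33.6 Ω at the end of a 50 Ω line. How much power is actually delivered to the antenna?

P_delivered ≈ 63.7 W

Γ = (33.6 − 50)/(33.6 + 50) = -0.196
|Γ|² = 0.0385
P_refl = |Γ|²·P_inc = 2.55 W, P_del = (1 − |Γ|²)·P_inc = 63.7 W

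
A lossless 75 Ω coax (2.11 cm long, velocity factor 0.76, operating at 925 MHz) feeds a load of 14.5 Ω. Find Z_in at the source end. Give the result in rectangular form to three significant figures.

λ = v/f = 0.76·c / 925 MHz = 0.246 m
βl = 2π·l/λ = 2π × 0.0856 = 30.8°
tan(βl) = tan(30.8°) = 0.597
Z_in = Z_0·(Z_L + jZ_0·tanβl)/(Z_0 + jZ_L·tanβl)
     = 75·(14.5 + j44.7)/(75 + j8.65)

Z_in ≈ 19.4 + j42.5 Ω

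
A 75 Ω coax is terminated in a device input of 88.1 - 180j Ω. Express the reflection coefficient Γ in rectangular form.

Γ = (Z_L − Z_0)/(Z_L + Z_0) = (13.1 − j180)/(163.1 − j180)

Γ ≈ 0.585 − j0.458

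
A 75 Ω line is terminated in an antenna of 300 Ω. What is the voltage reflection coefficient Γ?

Γ = (Z_L − Z_0)/(Z_L + Z_0) = (300 − 75)/(300 + 75) = 225/375

Γ = 0.6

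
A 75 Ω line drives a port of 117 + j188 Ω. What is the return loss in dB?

Γ = (42 + j188)/(192 + j188), |Γ| = 0.717
RL = −20·log₁₀|Γ| = −20·log₁₀(0.717)

RL ≈ 2.89 dB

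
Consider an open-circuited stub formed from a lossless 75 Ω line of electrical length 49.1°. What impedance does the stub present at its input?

Z_in ≈ −j65 Ω

tan(βl) = 1.15
For an open-circuited stub, Z_in = −jZ_0·cot(βl) = −jZ_0/tan(βl)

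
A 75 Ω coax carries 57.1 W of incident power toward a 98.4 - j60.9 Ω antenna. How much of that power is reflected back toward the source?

P_reflected ≈ 7.2 W

|Γ| = |(23.4 − j60.9)/(173.4 − j60.9)| = 0.355
|Γ|² = 0.126
P_refl = |Γ|²·P_inc = 7.2 W, P_del = (1 − |Γ|²)·P_inc = 49.9 W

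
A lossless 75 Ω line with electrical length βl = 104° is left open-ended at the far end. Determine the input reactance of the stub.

tan(βl) = -4.01
For an open-ended stub, Z_in = −jZ_0·cot(βl) = −jZ_0/tan(βl)

X_in ≈ 18.7 Ω (inductive)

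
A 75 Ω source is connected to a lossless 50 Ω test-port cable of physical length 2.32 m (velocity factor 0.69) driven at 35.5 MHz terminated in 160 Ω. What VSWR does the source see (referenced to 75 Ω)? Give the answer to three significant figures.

λ = v/f = 0.69·c / 35.5 MHz = 5.83 m
βl = 2π·l/λ = 2π × 0.398 = 143°
tan(βl) = -0.747
Z_in = Z_0·(Z_L + jZ_0·tanβl)/(Z_0 + jZ_L·tanβl) = 37.1 + j51.4 Ω
Γ_s = (Z_in − Z_s)/(Z_in + Z_s) = (-37.9 + j51.4)/(112 + j51.4), |Γ_s| = 0.518
VSWR = (1 + |Γ_s|)/(1 − |Γ_s|)

VSWR ≈ 3.15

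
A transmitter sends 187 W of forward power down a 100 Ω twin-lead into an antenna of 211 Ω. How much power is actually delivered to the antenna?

Γ = (211 − 100)/(211 + 100) = 0.357
|Γ|² = 0.127
P_refl = |Γ|²·P_inc = 23.8 W, P_del = (1 − |Γ|²)·P_inc = 163 W

P_delivered ≈ 163 W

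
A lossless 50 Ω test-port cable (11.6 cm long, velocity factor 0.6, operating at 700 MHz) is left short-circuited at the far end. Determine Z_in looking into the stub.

λ = v/f = 0.6·c / 700 MHz = 0.257 m
βl = 2π·l/λ = 2π × 0.451 = 162°
tan(βl) = -0.317
For a short-circuited stub, Z_in = jZ_0·tan(βl)

Z_in ≈ −j15.9 Ω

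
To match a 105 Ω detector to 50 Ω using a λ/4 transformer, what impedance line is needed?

Z_qwt = √(Z_0·R_L) = √(50 × 105) = √5250

Z_qwt ≈ 72.5 Ω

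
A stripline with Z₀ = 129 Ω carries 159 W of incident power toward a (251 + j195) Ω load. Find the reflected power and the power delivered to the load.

|Γ| = |(122 + j195)/(380 + j195)| = 0.539
|Γ|² = 0.29
P_refl = |Γ|²·P_inc = 46.1 W, P_del = (1 − |Γ|²)·P_inc = 113 W

P_reflected ≈ 46.1 W; P_delivered ≈ 113 W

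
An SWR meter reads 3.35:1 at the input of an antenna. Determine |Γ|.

|Γ| = (S − 1)/(S + 1) = (3.35 − 1)/(3.35 + 1) = 2.35/4.35

|Γ| ≈ 0.54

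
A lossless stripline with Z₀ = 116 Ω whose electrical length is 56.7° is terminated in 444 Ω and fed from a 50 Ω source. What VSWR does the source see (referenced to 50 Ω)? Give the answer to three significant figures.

tan(βl) = 1.52
Z_in = Z_0·(Z_L + jZ_0·tanβl)/(Z_0 + jZ_L·tanβl) = 42.1 − j69 Ω
Γ_s = (Z_in − Z_s)/(Z_in + Z_s) = (-7.86 − j69)/(92.1 − j69), |Γ_s| = 0.603
VSWR = (1 + |Γ_s|)/(1 − |Γ_s|)

VSWR ≈ 4.04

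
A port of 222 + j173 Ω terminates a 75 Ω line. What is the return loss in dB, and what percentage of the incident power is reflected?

Γ = (147 + j173)/(297 + j173), |Γ| = 0.66
RL = −20·log₁₀(0.66) = 3.6 dB
P_refl/P_inc = |Γ|² = 0.436

RL ≈ 3.6 dB; 43.6% of incident power reflected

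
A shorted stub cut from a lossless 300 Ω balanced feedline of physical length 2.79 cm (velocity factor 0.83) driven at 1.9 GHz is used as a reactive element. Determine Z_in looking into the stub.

λ = v/f = 0.83·c / 1.9 GHz = 0.131 m
βl = 2π·l/λ = 2π × 0.213 = 76.6°
tan(βl) = 4.21
For a shorted stub, Z_in = jZ_0·tan(βl)

Z_in ≈ +j1260 Ω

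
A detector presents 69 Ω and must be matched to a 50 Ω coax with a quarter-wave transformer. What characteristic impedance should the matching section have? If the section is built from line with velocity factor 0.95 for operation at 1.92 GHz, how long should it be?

Z_qwt = √(Z_0·R_L) = √(50 × 69) = √3450
λ = 0.95·c/f = 0.148 m, so l = λ/4 = 0.0371 m

Z_qwt ≈ 58.7 Ω; length ≈ 3.71 cm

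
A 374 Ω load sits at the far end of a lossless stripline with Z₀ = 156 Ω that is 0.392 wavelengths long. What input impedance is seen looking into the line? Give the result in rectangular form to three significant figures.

βl = 2π × 0.392 = 141°
tan(βl) = tan(141°) = -0.806
Z_in = Z_0·(Z_L + jZ_0·tanβl)/(Z_0 + jZ_L·tanβl)
     = 156·(374 − j126)/(156 − j302)

Z_in ≈ 130 + j126 Ω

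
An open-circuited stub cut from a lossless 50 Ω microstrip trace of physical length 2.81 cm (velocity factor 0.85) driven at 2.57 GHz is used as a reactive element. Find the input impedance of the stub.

Z_in ≈ +j10.6 Ω

λ = v/f = 0.85·c / 2.57 GHz = 0.0992 m
βl = 2π·l/λ = 2π × 0.283 = 102°
tan(βl) = -4.72
For an open-circuited stub, Z_in = −jZ_0·cot(βl) = −jZ_0/tan(βl)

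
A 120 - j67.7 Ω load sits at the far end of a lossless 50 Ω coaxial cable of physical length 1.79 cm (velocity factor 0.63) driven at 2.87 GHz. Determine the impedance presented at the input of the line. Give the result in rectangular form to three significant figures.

Z_in ≈ 16.9 + j15.5 Ω

λ = v/f = 0.63·c / 2.87 GHz = 0.0659 m
βl = 2π·l/λ = 2π × 0.272 = 97.9°
tan(βl) = tan(97.9°) = -7.25
Z_in = Z_0·(Z_L + jZ_0·tanβl)/(Z_0 + jZ_L·tanβl)
     = 50·(120 − j430)/(-441 − j870)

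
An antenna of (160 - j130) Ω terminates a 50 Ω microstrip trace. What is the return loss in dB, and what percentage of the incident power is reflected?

RL ≈ 3.23 dB; 47.5% of incident power reflected

Γ = (110 − j130)/(210 − j130), |Γ| = 0.689
RL = −20·log₁₀(0.689) = 3.23 dB
P_refl/P_inc = |Γ|² = 0.475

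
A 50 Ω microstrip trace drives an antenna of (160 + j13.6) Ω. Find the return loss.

RL ≈ 5.57 dB

Γ = (110 + j13.6)/(210 + j13.6), |Γ| = 0.527
RL = −20·log₁₀|Γ| = −20·log₁₀(0.527)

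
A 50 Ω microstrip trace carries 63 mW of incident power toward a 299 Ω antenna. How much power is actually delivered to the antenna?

Γ = (299 − 50)/(299 + 50) = 0.713
|Γ|² = 0.509
P_refl = |Γ|²·P_inc = 32.1 mW, P_del = (1 − |Γ|²)·P_inc = 30.9 mW

P_delivered ≈ 30.9 mW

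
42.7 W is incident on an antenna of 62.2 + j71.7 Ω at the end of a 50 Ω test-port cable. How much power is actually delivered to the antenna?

|Γ| = |(12.2 + j71.7)/(112.2 + j71.7)| = 0.546
|Γ|² = 0.298
P_refl = |Γ|²·P_inc = 12.7 W, P_del = (1 − |Γ|²)·P_inc = 30 W

P_delivered ≈ 30 W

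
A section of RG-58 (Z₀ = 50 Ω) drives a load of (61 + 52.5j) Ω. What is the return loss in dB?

RL ≈ 7.19 dB

Γ = (11 + j52.5)/(111 + j52.5), |Γ| = 0.437
RL = −20·log₁₀|Γ| = −20·log₁₀(0.437)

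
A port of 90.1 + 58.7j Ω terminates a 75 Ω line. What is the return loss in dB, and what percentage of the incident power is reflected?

RL ≈ 9.22 dB; 12% of incident power reflected

Γ = (15.1 + j58.7)/(165.1 + j58.7), |Γ| = 0.346
RL = −20·log₁₀(0.346) = 9.22 dB
P_refl/P_inc = |Γ|² = 0.12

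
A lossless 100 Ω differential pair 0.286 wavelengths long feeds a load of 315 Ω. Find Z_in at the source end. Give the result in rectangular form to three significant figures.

βl = 2π × 0.286 = 103°
tan(βl) = tan(103°) = -4.35
Z_in = Z_0·(Z_L + jZ_0·tanβl)/(Z_0 + jZ_L·tanβl)
     = 100·(315 − j435)/(100 − j1370)

Z_in ≈ 33.2 + j20.6 Ω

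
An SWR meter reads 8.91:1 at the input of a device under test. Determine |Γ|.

|Γ| = (S − 1)/(S + 1) = (8.91 − 1)/(8.91 + 1) = 7.91/9.91

|Γ| ≈ 0.798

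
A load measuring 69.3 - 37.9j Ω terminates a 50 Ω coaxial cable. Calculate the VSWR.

VSWR ≈ 2.03

Γ = (Z_L − Z_0)/(Z_L + Z_0) = (19.3 − j37.9)/(119.3 − j37.9)
|Γ| = 42.5/125 = 0.34
VSWR = (1 + |Γ|)/(1 − |Γ|) = 1.34/0.66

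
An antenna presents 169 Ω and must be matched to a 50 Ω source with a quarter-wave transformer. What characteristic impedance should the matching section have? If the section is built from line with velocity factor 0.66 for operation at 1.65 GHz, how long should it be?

Z_qwt ≈ 91.9 Ω; length ≈ 3 cm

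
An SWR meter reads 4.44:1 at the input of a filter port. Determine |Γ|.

|Γ| = (S − 1)/(S + 1) = (4.44 − 1)/(4.44 + 1) = 3.44/5.44

|Γ| ≈ 0.632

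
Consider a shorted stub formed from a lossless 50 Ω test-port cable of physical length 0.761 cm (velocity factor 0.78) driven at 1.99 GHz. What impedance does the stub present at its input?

Z_in ≈ +j21.5 Ω

λ = v/f = 0.78·c / 1.99 GHz = 0.118 m
βl = 2π·l/λ = 2π × 0.0647 = 23.3°
tan(βl) = 0.431
For a shorted stub, Z_in = jZ_0·tan(βl)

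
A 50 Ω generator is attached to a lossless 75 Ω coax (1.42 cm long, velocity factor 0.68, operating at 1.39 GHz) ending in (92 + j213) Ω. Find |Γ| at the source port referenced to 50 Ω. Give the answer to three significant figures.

|Γ| ≈ 0.847

λ = v/f = 0.68·c / 1.39 GHz = 0.147 m
βl = 2π·l/λ = 2π × 0.0968 = 34.8°
tan(βl) = 0.696
Z_in = Z_0·(Z_L + jZ_0·tanβl)/(Z_0 + jZ_L·tanβl) = 81.2 − j201 Ω
Γ_s = (Z_in − Z_s)/(Z_in + Z_s) = (31.2 − j201)/(131 − j201), |Γ_s| = 0.847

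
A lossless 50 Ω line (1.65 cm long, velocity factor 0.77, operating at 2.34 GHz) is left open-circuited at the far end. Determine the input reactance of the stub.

λ = v/f = 0.77·c / 2.34 GHz = 0.0987 m
βl = 2π·l/λ = 2π × 0.167 = 60.2°
tan(βl) = 1.74
For an open-circuited stub, Z_in = −jZ_0·cot(βl) = −jZ_0/tan(βl)

X_in ≈ -28.7 Ω (capacitive)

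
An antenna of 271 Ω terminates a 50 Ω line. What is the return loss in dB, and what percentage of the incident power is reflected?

Γ = (271 − 50)/(271 + 50) = 0.688
RL = −20·log₁₀(0.688) = 3.24 dB
P_refl/P_inc = |Γ|² = 0.474

RL ≈ 3.24 dB; 47.4% of incident power reflected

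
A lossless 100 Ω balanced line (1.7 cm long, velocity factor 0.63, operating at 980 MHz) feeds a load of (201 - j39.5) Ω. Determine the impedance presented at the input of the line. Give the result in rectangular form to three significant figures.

λ = v/f = 0.63·c / 980 MHz = 0.193 m
βl = 2π·l/λ = 2π × 0.0881 = 31.7°
tan(βl) = tan(31.7°) = 0.618
Z_in = Z_0·(Z_L + jZ_0·tanβl)/(Z_0 + jZ_L·tanβl)
     = 100·(201 + j22.3)/(124 + j124)

Z_in ≈ 89.8 − j71.8 Ω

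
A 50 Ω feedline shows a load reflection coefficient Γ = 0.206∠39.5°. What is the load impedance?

Z_L = Z_0·(1 + Γ)/(1 − Γ) = 50·(1.16 + j0.131)/(0.841 − j0.131)

Z_L ≈ 66.1 + j18.1 Ω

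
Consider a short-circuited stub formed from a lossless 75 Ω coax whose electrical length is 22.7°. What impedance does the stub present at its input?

tan(βl) = 0.418
For a short-circuited stub, Z_in = jZ_0·tan(βl)

Z_in ≈ +j31.4 Ω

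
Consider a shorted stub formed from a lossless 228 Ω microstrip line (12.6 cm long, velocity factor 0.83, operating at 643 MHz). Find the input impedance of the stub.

λ = v/f = 0.83·c / 643 MHz = 0.387 m
βl = 2π·l/λ = 2π × 0.325 = 117°
tan(βl) = -1.95
For a shorted stub, Z_in = jZ_0·tan(βl)

Z_in ≈ −j445 Ω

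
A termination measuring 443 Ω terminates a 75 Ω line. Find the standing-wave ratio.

VSWR ≈ 5.91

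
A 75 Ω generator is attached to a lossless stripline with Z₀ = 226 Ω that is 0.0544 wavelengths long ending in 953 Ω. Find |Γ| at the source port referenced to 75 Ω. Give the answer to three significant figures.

|Γ| ≈ 0.84

βl = 2π × 0.0544 = 19.6°
tan(βl) = 0.356
Z_in = Z_0·(Z_L + jZ_0·tanβl)/(Z_0 + jZ_L·tanβl) = 330 − j415 Ω
Γ_s = (Z_in − Z_s)/(Z_in + Z_s) = (255 − j415)/(405 − j415), |Γ_s| = 0.84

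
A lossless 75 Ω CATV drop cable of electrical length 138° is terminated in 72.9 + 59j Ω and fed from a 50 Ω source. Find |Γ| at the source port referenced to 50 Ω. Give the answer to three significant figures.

tan(βl) = -0.9
Z_in = Z_0·(Z_L + jZ_0·tanβl)/(Z_0 + jZ_L·tanβl) = 35.8 + j13.4 Ω
Γ_s = (Z_in − Z_s)/(Z_in + Z_s) = (-14.2 + j13.4)/(85.8 + j13.4), |Γ_s| = 0.224

|Γ| ≈ 0.224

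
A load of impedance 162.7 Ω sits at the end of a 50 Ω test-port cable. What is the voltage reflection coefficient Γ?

Γ = 0.53

Γ = (Z_L − Z_0)/(Z_L + Z_0) = (162.7 − 50)/(162.7 + 50) = 112.7/212.7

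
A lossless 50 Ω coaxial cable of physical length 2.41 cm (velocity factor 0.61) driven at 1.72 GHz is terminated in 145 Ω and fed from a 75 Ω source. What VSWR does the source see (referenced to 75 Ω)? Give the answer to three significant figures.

λ = v/f = 0.61·c / 1.72 GHz = 0.106 m
βl = 2π·l/λ = 2π × 0.227 = 81.5°
tan(βl) = 6.73
Z_in = Z_0·(Z_L + jZ_0·tanβl)/(Z_0 + jZ_L·tanβl) = 17.6 − j6.53 Ω
Γ_s = (Z_in − Z_s)/(Z_in + Z_s) = (-57.4 − j6.53)/(92.6 − j6.53), |Γ_s| = 0.623
VSWR = (1 + |Γ_s|)/(1 − |Γ_s|)

VSWR ≈ 4.3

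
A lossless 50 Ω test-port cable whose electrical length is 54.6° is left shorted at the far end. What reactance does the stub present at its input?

X_in ≈ 70.4 Ω (inductive)

tan(βl) = 1.41
For a shorted stub, Z_in = jZ_0·tan(βl)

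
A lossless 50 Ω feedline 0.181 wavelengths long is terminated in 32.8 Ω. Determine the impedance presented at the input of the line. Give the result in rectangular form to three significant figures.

Z_in ≈ 61.8 + j20.5 Ω

βl = 2π × 0.181 = 65.2°
tan(βl) = tan(65.2°) = 2.16
Z_in = Z_0·(Z_L + jZ_0·tanβl)/(Z_0 + jZ_L·tanβl)
     = 50·(32.8 + j108)/(50 + j70.9)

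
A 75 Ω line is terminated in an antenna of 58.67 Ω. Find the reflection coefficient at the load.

Γ = (Z_L − Z_0)/(Z_L + Z_0) = (58.67 − 75)/(58.67 + 75) = -16.33/133.7

Γ = -0.122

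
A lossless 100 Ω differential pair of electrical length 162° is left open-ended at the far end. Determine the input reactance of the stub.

X_in ≈ 308 Ω (inductive)

tan(βl) = -0.325
For an open-ended stub, Z_in = −jZ_0·cot(βl) = −jZ_0/tan(βl)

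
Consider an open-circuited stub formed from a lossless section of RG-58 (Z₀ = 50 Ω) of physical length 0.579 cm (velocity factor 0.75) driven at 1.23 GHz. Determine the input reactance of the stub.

X_in ≈ -248 Ω (capacitive)

λ = v/f = 0.75·c / 1.23 GHz = 0.183 m
βl = 2π·l/λ = 2π × 0.0317 = 11.4°
tan(βl) = 0.202
For an open-circuited stub, Z_in = −jZ_0·cot(βl) = −jZ_0/tan(βl)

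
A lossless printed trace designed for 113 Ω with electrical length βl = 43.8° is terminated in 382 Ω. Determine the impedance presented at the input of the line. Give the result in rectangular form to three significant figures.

tan(βl) = tan(43.8°) = 0.959
Z_in = Z_0·(Z_L + jZ_0·tanβl)/(Z_0 + jZ_L·tanβl)
     = 113·(382 + j108)/(113 + j366)

Z_in ≈ 63.7 − j98.2 Ω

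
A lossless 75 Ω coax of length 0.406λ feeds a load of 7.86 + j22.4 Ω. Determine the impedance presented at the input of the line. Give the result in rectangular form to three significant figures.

Z_in ≈ 7.88 − j22.8 Ω

βl = 2π × 0.406 = 146°
tan(βl) = tan(146°) = -0.67
Z_in = Z_0·(Z_L + jZ_0·tanβl)/(Z_0 + jZ_L·tanβl)
     = 75·(7.86 − j27.9)/(90 − j5.27)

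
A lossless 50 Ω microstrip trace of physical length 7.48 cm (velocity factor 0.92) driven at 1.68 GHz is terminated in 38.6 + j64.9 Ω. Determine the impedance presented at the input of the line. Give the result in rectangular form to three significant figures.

λ = v/f = 0.92·c / 1.68 GHz = 0.164 m
βl = 2π·l/λ = 2π × 0.455 = 164°
tan(βl) = tan(164°) = -0.288
Z_in = Z_0·(Z_L + jZ_0·tanβl)/(Z_0 + jZ_L·tanβl)
     = 50·(38.6 + j50.5)/(68.7 − j11.1)

Z_in ≈ 21.6 + j40.2 Ω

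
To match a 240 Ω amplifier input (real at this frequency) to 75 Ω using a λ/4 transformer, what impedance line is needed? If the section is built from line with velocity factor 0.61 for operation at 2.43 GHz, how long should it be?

Z_qwt ≈ 134 Ω; length ≈ 1.88 cm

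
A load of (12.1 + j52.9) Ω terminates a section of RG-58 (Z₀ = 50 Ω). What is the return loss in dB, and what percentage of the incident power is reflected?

RL ≈ 1.96 dB; 63.6% of incident power reflected

Γ = (-37.9 + j52.9)/(62.1 + j52.9), |Γ| = 0.798
RL = −20·log₁₀(0.798) = 1.96 dB
P_refl/P_inc = |Γ|² = 0.636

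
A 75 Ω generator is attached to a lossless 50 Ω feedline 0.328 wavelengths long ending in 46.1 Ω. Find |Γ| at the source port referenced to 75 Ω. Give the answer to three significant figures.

βl = 2π × 0.328 = 118°
tan(βl) = -1.87
Z_in = Z_0·(Z_L + jZ_0·tanβl)/(Z_0 + jZ_L·tanβl) = 52.2 − j3.52 Ω
Γ_s = (Z_in − Z_s)/(Z_in + Z_s) = (-22.8 − j3.52)/(127 − j3.52), |Γ_s| = 0.181

|Γ| ≈ 0.181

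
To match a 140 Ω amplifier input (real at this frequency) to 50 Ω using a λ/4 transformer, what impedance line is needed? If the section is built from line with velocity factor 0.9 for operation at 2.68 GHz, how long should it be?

Z_qwt ≈ 83.7 Ω; length ≈ 2.52 cm

Z_qwt = √(Z_0·R_L) = √(50 × 140) = √7000
λ = 0.9·c/f = 0.101 m, so l = λ/4 = 0.0252 m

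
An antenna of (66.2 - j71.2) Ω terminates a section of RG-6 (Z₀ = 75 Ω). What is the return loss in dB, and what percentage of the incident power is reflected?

RL ≈ 6.87 dB; 20.6% of incident power reflected

Γ = (-8.8 − j71.2)/(141.2 − j71.2), |Γ| = 0.454
RL = −20·log₁₀(0.454) = 6.87 dB
P_refl/P_inc = |Γ|² = 0.206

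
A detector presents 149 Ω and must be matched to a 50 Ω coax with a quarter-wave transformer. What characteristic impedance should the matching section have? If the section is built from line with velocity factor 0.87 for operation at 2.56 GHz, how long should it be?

Z_qwt ≈ 86.3 Ω; length ≈ 2.55 cm

Z_qwt = √(Z_0·R_L) = √(50 × 149) = √7450
λ = 0.87·c/f = 0.102 m, so l = λ/4 = 0.0255 m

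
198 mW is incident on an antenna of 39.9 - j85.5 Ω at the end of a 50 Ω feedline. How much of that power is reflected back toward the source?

|Γ| = |(-10.1 − j85.5)/(89.9 − j85.5)| = 0.694
|Γ|² = 0.482
P_refl = |Γ|²·P_inc = 95.3 mW, P_del = (1 − |Γ|²)·P_inc = 103 mW

P_reflected ≈ 95.3 mW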